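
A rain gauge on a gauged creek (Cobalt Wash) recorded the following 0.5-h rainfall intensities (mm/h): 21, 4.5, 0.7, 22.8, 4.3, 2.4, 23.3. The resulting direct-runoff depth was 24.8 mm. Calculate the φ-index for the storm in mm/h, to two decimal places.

φ ≈ 5.83 mm/h

Only the 3 blocks with intensity above φ contribute runoff: 21, 22.8, 23.3 mm/h.
Σ(I−φ)·Δt = d  ⇒  (21+22.8+23.3 − 3φ)·0.5 = 24.8
φ = (67.10 − 24.8/0.5) / 3 = 5.83 mm/h.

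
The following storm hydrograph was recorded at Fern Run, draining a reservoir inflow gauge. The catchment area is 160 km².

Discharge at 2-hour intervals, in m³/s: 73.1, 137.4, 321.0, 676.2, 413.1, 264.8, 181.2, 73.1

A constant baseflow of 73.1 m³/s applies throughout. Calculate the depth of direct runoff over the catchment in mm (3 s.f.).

d ≈ 70.0 mm

Direct runoff: 0.0, 64.3, 247.9, 603.1, 340.0, 191.7, 108.1, 0.0 m³/s; ΣQ_DR = 1555 m³/s.
V = ΣQ_DR · Δt = 1555 × 7200 s = 1.120 × 10^7 m³.
Over A = 160 km², depth = V / A = 70.0 mm.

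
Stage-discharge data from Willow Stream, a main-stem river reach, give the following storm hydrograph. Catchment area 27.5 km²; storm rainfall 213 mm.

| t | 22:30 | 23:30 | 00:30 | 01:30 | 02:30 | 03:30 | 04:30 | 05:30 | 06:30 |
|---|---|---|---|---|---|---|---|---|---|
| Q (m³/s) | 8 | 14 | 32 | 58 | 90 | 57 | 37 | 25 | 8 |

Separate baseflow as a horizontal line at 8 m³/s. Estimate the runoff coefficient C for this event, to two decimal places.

ΣQ_DR = 257.0 m³/s; V = ΣQ_DR·Δt = 9.252 × 10^5 m³.
Runoff depth d = V / A = 33.64 mm.
C = d / P = 33.64 / 213 = 0.16.

C ≈ 0.16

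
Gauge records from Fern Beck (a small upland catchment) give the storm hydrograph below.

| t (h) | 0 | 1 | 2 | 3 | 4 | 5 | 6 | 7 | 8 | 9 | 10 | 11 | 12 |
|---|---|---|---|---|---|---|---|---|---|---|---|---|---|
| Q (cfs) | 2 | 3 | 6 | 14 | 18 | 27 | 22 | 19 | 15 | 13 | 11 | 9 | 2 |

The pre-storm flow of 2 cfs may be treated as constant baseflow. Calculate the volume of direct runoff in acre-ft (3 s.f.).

Direct-runoff ordinates (Q − Q_b): 0.0, 1.0, 4.0, 12.0, 16.0, 25.0, 20.0, 17.0, 13.0, 11.0, 9.0, 7.0, 0.0 cfs.
ΣQ_DR = 135.0 cfs.
With Δt = 1 h = 3600 s, V = ΣQ_DR · Δt = 135.0 × 3600 = 4.86 × 10^5 ft³ = 11.2 acre-ft.

V ≈ 11.2 acre-ft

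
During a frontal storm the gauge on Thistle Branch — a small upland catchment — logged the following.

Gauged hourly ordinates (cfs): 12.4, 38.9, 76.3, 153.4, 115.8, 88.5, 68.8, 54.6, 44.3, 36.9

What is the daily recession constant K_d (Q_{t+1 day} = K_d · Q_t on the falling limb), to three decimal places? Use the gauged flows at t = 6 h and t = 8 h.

Between t = 6 h and t = 8 h the flow falls from 68.8 to 44.3 cfs over 2×1 h = 2 h.
Per-interval ratio K = (44.3/68.8)^(1/2) = 0.8024; K_d = K^(24/1) = 0.005.

K_d ≈ 0.005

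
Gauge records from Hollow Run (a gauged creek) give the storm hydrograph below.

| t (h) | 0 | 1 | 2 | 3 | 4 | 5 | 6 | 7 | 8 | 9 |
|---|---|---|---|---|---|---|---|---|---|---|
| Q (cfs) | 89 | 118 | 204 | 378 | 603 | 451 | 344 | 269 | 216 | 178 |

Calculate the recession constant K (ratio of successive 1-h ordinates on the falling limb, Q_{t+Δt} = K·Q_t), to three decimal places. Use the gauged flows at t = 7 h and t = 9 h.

K ≈ 0.813

Using the recession-limb readings at t = 7 h and t = 9 h: Q falls from 269 to 178 cfs over 2 intervals.
K = (Q₂/Q₁)^(1/2) = (178/269)^(1/2) = 0.813.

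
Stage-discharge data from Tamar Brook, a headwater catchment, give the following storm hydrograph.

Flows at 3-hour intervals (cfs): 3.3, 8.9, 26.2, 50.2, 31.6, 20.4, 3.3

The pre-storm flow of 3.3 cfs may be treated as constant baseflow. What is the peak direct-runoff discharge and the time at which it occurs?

Q_p = 46.9 cfs at t = 9 h

Subtracting baseflow gives direct-runoff ordinates: 0.0, 5.6, 22.9, 46.9, 28.3, 17.1, 0.0 cfs.
The maximum is 46.9 cfs, occurring at the reading for t = 9 h.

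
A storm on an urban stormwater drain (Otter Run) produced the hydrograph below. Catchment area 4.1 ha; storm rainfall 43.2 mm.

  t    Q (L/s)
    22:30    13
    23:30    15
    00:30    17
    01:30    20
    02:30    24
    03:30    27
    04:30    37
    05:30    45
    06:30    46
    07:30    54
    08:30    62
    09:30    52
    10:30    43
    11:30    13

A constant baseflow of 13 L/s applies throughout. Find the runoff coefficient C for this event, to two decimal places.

C ≈ 0.58

ΣQ_DR = 286.0 L/s; V = ΣQ_DR·Δt = 1.030 × 10^6 L.
Runoff depth d = V / A = 25.11 mm.
C = d / P = 25.11 / 43.2 = 0.58.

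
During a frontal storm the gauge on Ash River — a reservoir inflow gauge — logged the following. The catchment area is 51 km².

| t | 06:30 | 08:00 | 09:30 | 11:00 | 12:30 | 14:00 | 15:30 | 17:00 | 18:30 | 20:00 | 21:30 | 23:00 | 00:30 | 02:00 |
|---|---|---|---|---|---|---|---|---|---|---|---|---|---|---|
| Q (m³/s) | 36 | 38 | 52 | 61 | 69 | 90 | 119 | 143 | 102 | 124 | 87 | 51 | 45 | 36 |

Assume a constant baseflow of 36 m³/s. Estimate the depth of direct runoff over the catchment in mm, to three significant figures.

Direct runoff: 0.0, 2.0, 16.0, 25.0, 33.0, 54.0, 83.0, 107.0, 66.0, 88.0, 51.0, 15.0, 9.0, 0.0 m³/s; ΣQ_DR = 549.0 m³/s.
V = ΣQ_DR · Δt = 549.0 × 5400 s = 2.965 × 10^6 m³.
Over A = 51 km², depth = V / A = 58.1 mm.

d ≈ 58.1 mm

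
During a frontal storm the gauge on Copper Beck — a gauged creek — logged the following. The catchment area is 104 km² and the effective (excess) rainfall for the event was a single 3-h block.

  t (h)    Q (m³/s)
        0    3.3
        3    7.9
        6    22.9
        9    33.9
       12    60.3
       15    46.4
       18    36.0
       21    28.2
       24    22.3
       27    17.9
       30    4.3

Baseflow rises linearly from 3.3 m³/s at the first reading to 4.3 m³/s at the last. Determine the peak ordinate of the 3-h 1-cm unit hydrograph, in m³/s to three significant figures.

U_p ≈ 22.6 m³/s

Direct runoff: 0.00, 4.50, 19.40, 30.30, 56.60, 42.60, 32.10, 24.20, 18.20, 13.70, 0.00 m³/s; ΣQ_DR = 241.6 m³/s, peak = 56.60 m³/s.
Runoff depth d = ΣQ_DR·Δt / A = 241.6 × 10800 / (104 km²) = 25.09 mm.
The 1-cm UH is the DRH scaled by (10 mm)/d, so U_p = 56.60 × 10/25.09 = 22.6 m³/s.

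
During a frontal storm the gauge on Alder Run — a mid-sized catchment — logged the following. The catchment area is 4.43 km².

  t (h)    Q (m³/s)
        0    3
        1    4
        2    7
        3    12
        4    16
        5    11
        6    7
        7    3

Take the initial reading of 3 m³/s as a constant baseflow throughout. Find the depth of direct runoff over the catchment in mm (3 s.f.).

d ≈ 31.7 mm

Direct runoff: 0.0, 1.0, 4.0, 9.0, 13.0, 8.0, 4.0, 0.0 m³/s; ΣQ_DR = 39.00 m³/s.
V = ΣQ_DR · Δt = 39.00 × 3600 s = 1.404 × 10^5 m³.
Over A = 4.43 km², depth = V / A = 31.7 mm.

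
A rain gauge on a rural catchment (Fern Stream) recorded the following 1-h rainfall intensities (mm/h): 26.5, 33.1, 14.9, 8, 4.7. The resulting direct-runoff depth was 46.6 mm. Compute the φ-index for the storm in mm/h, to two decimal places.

φ ≈ 9.30 mm/h

Only the 3 blocks with intensity above φ contribute runoff: 26.5, 33.1, 14.9 mm/h.
Σ(I−φ)·Δt = d  ⇒  (26.5+33.1+14.9 − 3φ)·1 = 46.6
φ = (74.50 − 46.6/1) / 3 = 9.30 mm/h.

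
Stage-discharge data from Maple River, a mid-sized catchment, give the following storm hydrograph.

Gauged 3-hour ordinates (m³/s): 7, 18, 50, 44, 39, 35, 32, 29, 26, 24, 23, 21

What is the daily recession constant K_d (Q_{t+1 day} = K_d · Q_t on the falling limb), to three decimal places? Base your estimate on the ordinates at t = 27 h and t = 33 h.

Between t = 27 h and t = 33 h the flow falls from 24 to 21 m³/s over 2×3 h = 6 h.
Per-interval ratio K = (21/24)^(1/2) = 0.9354; K_d = K^(24/3) = 0.586.

K_d ≈ 0.586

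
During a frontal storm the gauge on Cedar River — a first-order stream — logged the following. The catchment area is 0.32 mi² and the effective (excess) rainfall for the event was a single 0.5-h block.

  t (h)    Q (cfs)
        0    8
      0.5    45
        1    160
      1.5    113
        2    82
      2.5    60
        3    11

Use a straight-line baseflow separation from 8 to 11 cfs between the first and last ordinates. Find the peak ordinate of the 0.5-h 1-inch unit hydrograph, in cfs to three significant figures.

Direct runoff: 0.00, 36.50, 151.00, 103.50, 72.00, 49.50, 0.00 cfs; ΣQ_DR = 412.5 cfs, peak = 151.00 cfs.
Runoff depth d = ΣQ_DR·Δt / A = 412.5 × 1800 / (0.32 mi²) = 0.9988 in.
The 1-inch UH is the DRH scaled by (1 in)/d, so U_p = 151.00 × 1/0.9988 = 151 cfs.

U_p ≈ 151 cfs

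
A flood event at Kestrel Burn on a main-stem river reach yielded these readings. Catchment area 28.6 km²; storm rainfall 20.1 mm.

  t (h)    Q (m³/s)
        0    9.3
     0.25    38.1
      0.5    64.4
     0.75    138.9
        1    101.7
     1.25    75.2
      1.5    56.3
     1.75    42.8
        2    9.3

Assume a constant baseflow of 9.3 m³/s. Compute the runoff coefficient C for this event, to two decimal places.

C ≈ 0.71

ΣQ_DR = 452.3 m³/s; V = ΣQ_DR·Δt = 4.071 × 10^5 m³.
Runoff depth d = V / A = 14.23 mm.
C = d / P = 14.23 / 20.1 = 0.71.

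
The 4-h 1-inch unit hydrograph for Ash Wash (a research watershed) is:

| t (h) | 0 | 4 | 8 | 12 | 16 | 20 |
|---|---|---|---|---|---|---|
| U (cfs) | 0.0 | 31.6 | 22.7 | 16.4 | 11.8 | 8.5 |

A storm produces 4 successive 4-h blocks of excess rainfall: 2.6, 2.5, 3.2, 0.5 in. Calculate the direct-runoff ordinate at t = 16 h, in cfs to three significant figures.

By discrete convolution, Q_j = Σ (P_i / 1 in) · U_{j−i}.
At t = 16 h (j=4): Q = (2.6/1)·11.8 + (2.5/1)·16.4 + (3.2/1)·22.7 + (0.5/1)·31.6 = 160 cfs.

Q ≈ 160 cfs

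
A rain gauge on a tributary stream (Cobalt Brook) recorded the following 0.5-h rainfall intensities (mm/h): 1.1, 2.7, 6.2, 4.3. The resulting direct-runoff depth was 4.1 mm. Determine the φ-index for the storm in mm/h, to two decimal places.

Only the 3 blocks with intensity above φ contribute runoff: 2.7, 6.2, 4.3 mm/h.
Σ(I−φ)·Δt = d  ⇒  (2.7+6.2+4.3 − 3φ)·0.5 = 4.1
φ = (13.20 − 4.1/0.5) / 3 = 1.67 mm/h.

φ ≈ 1.67 mm/h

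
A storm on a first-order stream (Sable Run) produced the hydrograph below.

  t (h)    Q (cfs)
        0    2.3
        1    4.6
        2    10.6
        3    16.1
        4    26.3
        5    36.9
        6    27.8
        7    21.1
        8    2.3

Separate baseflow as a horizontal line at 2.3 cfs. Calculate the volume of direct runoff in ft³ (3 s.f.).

Direct-runoff ordinates (Q − Q_b): 0.0, 2.3, 8.3, 13.8, 24.0, 34.6, 25.5, 18.8, 0.0 cfs.
ΣQ_DR = 127.3 cfs.
With Δt = 1 h = 3600 s, V = ΣQ_DR · Δt = 127.3 × 3600 = 4.58 × 10^5 ft³.

V ≈ 4.58 × 10^5 ft³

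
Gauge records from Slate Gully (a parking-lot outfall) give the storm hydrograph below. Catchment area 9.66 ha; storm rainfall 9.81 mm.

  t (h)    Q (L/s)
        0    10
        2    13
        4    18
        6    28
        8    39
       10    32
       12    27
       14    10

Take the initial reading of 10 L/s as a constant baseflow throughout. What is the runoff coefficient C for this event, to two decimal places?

C ≈ 0.74

ΣQ_DR = 97.00 L/s; V = ΣQ_DR·Δt = 6.984 × 10^5 L.
Runoff depth d = V / A = 7.230 mm.
C = d / P = 7.230 / 9.81 = 0.74.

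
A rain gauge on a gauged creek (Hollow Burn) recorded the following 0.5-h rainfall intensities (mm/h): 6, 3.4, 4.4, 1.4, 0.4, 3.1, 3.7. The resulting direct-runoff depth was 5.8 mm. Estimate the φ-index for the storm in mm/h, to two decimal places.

Only the 5 blocks with intensity above φ contribute runoff: 6, 3.4, 4.4, 3.1, 3.7 mm/h.
Σ(I−φ)·Δt = d  ⇒  (6+3.4+4.4+3.1+3.7 − 5φ)·0.5 = 5.8
φ = (20.60 − 5.8/0.5) / 5 = 1.80 mm/h.

φ ≈ 1.80 mm/h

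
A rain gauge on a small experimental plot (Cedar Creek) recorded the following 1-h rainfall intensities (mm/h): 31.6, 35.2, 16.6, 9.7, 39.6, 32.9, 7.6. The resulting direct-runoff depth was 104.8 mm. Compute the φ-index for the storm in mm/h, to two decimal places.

Only the 5 blocks with intensity above φ contribute runoff: 31.6, 35.2, 16.6, 39.6, 32.9 mm/h.
Σ(I−φ)·Δt = d  ⇒  (31.6+35.2+16.6+39.6+32.9 − 5φ)·1 = 104.8
φ = (155.9 − 104.8/1) / 5 = 10.22 mm/h.

φ ≈ 10.22 mm/h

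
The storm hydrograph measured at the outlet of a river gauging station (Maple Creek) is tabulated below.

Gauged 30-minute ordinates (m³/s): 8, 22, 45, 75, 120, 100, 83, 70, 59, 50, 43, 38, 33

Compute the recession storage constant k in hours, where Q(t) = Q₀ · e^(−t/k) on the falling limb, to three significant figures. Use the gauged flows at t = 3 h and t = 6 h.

k ≈ 3.25 h

On the falling limb, Q drops from 83 to 33 m³/s between t = 3 h and t = 6 h (Δt = 3 h).
k = −Δt / ln(Q₂/Q₁) = −3 / ln(33/83) = 3.25 h.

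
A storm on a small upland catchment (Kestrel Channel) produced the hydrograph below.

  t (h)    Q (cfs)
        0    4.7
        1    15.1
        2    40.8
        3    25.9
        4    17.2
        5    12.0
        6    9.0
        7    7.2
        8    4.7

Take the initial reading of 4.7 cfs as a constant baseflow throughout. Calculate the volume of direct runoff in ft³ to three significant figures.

V ≈ 3.39 × 10^5 ft³

Direct-runoff ordinates (Q − Q_b): 0.0, 10.4, 36.1, 21.2, 12.5, 7.3, 4.3, 2.5, 0.0 cfs.
ΣQ_DR = 94.30 cfs.
With Δt = 1 h = 3600 s, V = ΣQ_DR · Δt = 94.30 × 3600 = 3.39 × 10^5 ft³.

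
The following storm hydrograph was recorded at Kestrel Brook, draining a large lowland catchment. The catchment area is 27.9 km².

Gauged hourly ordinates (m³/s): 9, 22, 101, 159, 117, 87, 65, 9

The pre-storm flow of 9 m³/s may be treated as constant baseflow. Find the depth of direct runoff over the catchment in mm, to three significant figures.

d ≈ 64.1 mm

Direct runoff: 0.0, 13.0, 92.0, 150.0, 108.0, 78.0, 56.0, 0.0 m³/s; ΣQ_DR = 497.0 m³/s.
V = ΣQ_DR · Δt = 497.0 × 3600 s = 1.789 × 10^6 m³.
Over A = 27.9 km², depth = V / A = 64.1 mm.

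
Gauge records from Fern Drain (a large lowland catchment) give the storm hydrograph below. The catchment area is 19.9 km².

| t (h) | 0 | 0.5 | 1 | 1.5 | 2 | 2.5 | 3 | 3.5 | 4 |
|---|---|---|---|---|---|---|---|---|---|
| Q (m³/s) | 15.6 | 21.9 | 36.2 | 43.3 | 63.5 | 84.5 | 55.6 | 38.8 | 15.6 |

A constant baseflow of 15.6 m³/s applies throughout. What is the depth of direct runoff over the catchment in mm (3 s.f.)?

Direct runoff: 0.0, 6.3, 20.6, 27.7, 47.9, 68.9, 40.0, 23.2, 0.0 m³/s; ΣQ_DR = 234.6 m³/s.
V = ΣQ_DR · Δt = 234.6 × 1800 s = 4.223 × 10^5 m³.
Over A = 19.9 km², depth = V / A = 21.2 mm.

d ≈ 21.2 mm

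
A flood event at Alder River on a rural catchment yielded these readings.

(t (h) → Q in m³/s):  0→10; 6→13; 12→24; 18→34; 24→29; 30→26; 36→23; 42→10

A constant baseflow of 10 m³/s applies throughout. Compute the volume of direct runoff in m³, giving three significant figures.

V ≈ 1.92 × 10^6 m³

Direct-runoff ordinates (Q − Q_b): 0.0, 3.0, 14.0, 24.0, 19.0, 16.0, 13.0, 0.0 m³/s.
ΣQ_DR = 89.00 m³/s.
With Δt = 6 h = 21600 s, V = ΣQ_DR · Δt = 89.00 × 21600 = 1.92 × 10^6 m³.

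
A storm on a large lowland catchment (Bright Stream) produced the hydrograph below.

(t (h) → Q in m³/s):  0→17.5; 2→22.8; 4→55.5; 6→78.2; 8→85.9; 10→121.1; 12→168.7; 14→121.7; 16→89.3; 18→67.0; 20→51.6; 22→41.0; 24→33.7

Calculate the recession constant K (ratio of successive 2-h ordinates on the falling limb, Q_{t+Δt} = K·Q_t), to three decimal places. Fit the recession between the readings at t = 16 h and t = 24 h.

Using the recession-limb readings at t = 16 h and t = 24 h: Q falls from 89.3 to 33.7 m³/s over 4 intervals.
K = (Q₂/Q₁)^(1/4) = (33.7/89.3)^(1/4) = 0.784.

K ≈ 0.784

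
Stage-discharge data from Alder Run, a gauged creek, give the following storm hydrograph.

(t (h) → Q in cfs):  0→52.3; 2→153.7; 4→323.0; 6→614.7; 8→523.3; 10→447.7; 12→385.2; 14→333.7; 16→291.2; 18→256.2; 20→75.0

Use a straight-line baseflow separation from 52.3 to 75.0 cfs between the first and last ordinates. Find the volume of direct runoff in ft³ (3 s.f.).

V ≈ 1.98 × 10^7 ft³

Direct-runoff ordinates (Q − Q_b): 0.00, 99.13, 266.16, 555.59, 461.92, 384.05, 319.28, 265.51, 220.74, 183.47, 0.00 cfs.
ΣQ_DR = 2756 cfs.
With Δt = 2 h = 7200 s, V = ΣQ_DR · Δt = 2756 × 7200 = 1.98 × 10^7 ft³.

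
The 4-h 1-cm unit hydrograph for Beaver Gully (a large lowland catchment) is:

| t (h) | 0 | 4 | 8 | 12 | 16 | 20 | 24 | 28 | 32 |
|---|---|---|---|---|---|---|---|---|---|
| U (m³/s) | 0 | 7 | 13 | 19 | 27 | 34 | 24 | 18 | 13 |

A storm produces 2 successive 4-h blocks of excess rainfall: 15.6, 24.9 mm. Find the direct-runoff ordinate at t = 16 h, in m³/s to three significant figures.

By discrete convolution, Q_j = Σ (P_i / 10 mm) · U_{j−i}.
At t = 16 h (j=4): Q = (15.6/10)·27 + (24.9/10)·19 = 89.4 m³/s.

Q ≈ 89.4 m³/s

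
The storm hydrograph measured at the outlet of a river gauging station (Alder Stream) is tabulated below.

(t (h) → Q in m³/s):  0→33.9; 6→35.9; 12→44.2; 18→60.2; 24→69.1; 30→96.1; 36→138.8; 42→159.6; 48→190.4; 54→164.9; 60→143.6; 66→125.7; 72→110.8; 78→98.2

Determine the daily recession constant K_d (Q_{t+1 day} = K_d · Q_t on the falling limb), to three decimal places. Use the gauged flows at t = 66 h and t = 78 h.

Between t = 66 h and t = 78 h the flow falls from 125.7 to 98.2 m³/s over 2×6 h = 12 h.
Per-interval ratio K = (98.2/125.7)^(1/2) = 0.8839; K_d = K^(24/6) = 0.610.

K_d ≈ 0.610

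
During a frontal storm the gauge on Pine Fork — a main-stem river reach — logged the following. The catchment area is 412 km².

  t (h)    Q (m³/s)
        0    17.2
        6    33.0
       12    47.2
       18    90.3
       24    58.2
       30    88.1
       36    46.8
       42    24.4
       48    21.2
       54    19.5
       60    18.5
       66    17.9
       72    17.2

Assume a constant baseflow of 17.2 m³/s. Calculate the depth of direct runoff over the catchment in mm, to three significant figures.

d ≈ 14.5 mm

Direct runoff: 0.0, 15.8, 30.0, 73.1, 41.0, 70.9, 29.6, 7.2, 4.0, 2.3, 1.3, 0.7, 0.0 m³/s; ΣQ_DR = 275.9 m³/s.
V = ΣQ_DR · Δt = 275.9 × 21600 s = 5.959 × 10^6 m³.
Over A = 412 km², depth = V / A = 14.5 mm.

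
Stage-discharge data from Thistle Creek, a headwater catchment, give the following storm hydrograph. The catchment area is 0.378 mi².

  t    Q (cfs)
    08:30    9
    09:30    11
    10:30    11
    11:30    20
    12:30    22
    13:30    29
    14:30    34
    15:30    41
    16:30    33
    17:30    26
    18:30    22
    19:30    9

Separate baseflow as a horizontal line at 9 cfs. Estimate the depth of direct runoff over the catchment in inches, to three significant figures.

d ≈ 0.652 in

Direct runoff: 0.0, 2.0, 2.0, 11.0, 13.0, 20.0, 25.0, 32.0, 24.0, 17.0, 13.0, 0.0 cfs; ΣQ_DR = 159.0 cfs.
V = ΣQ_DR · Δt = 159.0 × 3600 s = 5.724 × 10^5 ft³.
Over A = 0.378 mi², depth = V / A = 0.652 in.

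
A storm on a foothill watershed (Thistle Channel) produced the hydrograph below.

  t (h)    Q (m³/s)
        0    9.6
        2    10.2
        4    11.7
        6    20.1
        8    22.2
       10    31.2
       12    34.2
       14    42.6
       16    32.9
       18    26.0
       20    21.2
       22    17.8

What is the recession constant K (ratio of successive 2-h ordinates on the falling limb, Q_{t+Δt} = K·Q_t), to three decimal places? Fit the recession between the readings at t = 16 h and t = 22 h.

K ≈ 0.815

Using the recession-limb readings at t = 16 h and t = 22 h: Q falls from 32.9 to 17.8 m³/s over 3 intervals.
K = (Q₂/Q₁)^(1/3) = (17.8/32.9)^(1/3) = 0.815.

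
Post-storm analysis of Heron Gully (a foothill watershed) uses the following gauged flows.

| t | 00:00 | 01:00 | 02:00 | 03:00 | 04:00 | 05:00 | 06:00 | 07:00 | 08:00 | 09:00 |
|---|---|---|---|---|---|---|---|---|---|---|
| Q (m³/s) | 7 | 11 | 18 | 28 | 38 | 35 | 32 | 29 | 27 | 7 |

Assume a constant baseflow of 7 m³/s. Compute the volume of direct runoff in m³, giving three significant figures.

V ≈ 5.83 × 10^5 m³

Direct-runoff ordinates (Q − Q_b): 0.0, 4.0, 11.0, 21.0, 31.0, 28.0, 25.0, 22.0, 20.0, 0.0 m³/s.
ΣQ_DR = 162.0 m³/s.
With Δt = 1 h = 3600 s, V = ΣQ_DR · Δt = 162.0 × 3600 = 5.83 × 10^5 m³.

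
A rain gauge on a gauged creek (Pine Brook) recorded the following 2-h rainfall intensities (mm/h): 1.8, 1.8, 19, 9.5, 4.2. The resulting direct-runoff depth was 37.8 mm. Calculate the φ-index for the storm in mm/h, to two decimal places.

φ ≈ 4.80 mm/h

Only the 2 blocks with intensity above φ contribute runoff: 19, 9.5 mm/h.
Σ(I−φ)·Δt = d  ⇒  (19+9.5 − 2φ)·2 = 37.8
φ = (28.50 − 37.8/2) / 2 = 4.80 mm/h.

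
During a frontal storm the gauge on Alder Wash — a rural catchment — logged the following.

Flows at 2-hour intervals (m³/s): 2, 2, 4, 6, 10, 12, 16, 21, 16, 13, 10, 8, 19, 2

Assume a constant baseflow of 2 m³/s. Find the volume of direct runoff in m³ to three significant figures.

Direct-runoff ordinates (Q − Q_b): 0.0, 0.0, 2.0, 4.0, 8.0, 10.0, 14.0, 19.0, 14.0, 11.0, 8.0, 6.0, 17.0, 0.0 m³/s.
ΣQ_DR = 113.0 m³/s.
With Δt = 2 h = 7200 s, V = ΣQ_DR · Δt = 113.0 × 7200 = 8.14 × 10^5 m³.

V ≈ 8.14 × 10^5 m³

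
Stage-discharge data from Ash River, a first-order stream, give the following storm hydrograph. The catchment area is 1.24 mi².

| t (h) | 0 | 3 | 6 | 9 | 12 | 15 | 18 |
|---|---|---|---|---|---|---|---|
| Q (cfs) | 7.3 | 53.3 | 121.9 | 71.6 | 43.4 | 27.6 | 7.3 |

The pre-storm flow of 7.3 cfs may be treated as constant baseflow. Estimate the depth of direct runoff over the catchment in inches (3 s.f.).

Direct runoff: 0.0, 46.0, 114.6, 64.3, 36.1, 20.3, 0.0 cfs; ΣQ_DR = 281.3 cfs.
V = ΣQ_DR · Δt = 281.3 × 10800 s = 3.038 × 10^6 ft³.
Over A = 1.24 mi², depth = V / A = 1.05 in.

d ≈ 1.05 in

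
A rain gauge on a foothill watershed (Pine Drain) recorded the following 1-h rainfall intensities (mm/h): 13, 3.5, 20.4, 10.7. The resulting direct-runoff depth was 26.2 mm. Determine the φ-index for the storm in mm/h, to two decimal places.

φ ≈ 5.97 mm/h

Only the 3 blocks with intensity above φ contribute runoff: 13, 20.4, 10.7 mm/h.
Σ(I−φ)·Δt = d  ⇒  (13+20.4+10.7 − 3φ)·1 = 26.2
φ = (44.10 − 26.2/1) / 3 = 5.97 mm/h.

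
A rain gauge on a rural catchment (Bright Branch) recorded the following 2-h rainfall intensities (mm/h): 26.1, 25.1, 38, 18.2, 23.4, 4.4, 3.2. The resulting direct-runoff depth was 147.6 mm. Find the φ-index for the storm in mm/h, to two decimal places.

Only the 5 blocks with intensity above φ contribute runoff: 26.1, 25.1, 38, 18.2, 23.4 mm/h.
Σ(I−φ)·Δt = d  ⇒  (26.1+25.1+38+18.2+23.4 − 5φ)·2 = 147.6
φ = (130.8 − 147.6/2) / 5 = 11.40 mm/h.

φ ≈ 11.40 mm/h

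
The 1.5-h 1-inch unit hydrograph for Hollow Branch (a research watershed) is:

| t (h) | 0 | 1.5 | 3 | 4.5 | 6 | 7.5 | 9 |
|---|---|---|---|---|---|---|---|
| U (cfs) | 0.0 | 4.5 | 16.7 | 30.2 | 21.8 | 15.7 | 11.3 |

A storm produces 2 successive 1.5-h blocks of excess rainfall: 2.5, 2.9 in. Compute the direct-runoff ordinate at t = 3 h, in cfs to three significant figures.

Q ≈ 54.8 cfs

By discrete convolution, Q_j = Σ (P_i / 1 in) · U_{j−i}.
At t = 3 h (j=2): Q = (2.5/1)·16.7 + (2.9/1)·4.5 = 54.8 cfs.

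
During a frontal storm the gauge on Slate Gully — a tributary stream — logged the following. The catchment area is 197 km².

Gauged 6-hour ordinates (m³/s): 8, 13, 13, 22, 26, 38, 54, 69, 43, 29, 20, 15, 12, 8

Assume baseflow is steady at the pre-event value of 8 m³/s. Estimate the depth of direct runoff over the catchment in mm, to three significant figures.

Direct runoff: 0.0, 5.0, 5.0, 14.0, 18.0, 30.0, 46.0, 61.0, 35.0, 21.0, 12.0, 7.0, 4.0, 0.0 m³/s; ΣQ_DR = 258.0 m³/s.
V = ΣQ_DR · Δt = 258.0 × 21600 s = 5.573 × 10^6 m³.
Over A = 197 km², depth = V / A = 28.3 mm.

d ≈ 28.3 mm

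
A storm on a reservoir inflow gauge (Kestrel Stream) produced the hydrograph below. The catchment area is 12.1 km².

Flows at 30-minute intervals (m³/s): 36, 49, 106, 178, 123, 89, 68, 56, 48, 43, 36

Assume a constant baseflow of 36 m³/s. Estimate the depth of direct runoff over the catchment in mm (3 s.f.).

d ≈ 64.9 mm

Direct runoff: 0.0, 13.0, 70.0, 142.0, 87.0, 53.0, 32.0, 20.0, 12.0, 7.0, 0.0 m³/s; ΣQ_DR = 436.0 m³/s.
V = ΣQ_DR · Δt = 436.0 × 1800 s = 7.848 × 10^5 m³.
Over A = 12.1 km², depth = V / A = 64.9 mm.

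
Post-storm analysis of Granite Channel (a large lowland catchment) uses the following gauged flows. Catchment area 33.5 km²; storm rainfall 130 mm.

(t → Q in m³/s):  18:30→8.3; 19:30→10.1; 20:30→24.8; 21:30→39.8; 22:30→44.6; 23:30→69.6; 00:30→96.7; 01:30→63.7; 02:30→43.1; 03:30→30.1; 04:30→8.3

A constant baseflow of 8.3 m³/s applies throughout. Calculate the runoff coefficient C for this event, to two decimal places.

ΣQ_DR = 347.8 m³/s; V = ΣQ_DR·Δt = 1.252 × 10^6 m³.
Runoff depth d = V / A = 37.38 mm.
C = d / P = 37.38 / 130 = 0.29.

C ≈ 0.29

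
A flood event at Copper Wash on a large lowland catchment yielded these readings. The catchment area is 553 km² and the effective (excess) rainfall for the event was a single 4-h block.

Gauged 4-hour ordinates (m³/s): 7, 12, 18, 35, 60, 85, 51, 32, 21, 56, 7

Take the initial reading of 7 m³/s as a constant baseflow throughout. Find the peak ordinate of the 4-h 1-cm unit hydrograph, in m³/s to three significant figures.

U_p ≈ 97.6 m³/s

Direct runoff: 0.0, 5.0, 11.0, 28.0, 53.0, 78.0, 44.0, 25.0, 14.0, 49.0, 0.0 m³/s; ΣQ_DR = 307.0 m³/s, peak = 78.0 m³/s.
Runoff depth d = ΣQ_DR·Δt / A = 307.0 × 14400 / (553 km²) = 7.994 mm.
The 1-cm UH is the DRH scaled by (10 mm)/d, so U_p = 78.0 × 10/7.994 = 97.6 m³/s.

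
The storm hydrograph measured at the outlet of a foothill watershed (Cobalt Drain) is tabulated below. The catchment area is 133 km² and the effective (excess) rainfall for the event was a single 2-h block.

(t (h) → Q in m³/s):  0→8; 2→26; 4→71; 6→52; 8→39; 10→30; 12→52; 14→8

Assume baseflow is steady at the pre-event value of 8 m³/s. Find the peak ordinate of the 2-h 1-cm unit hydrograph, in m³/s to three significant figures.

U_p ≈ 52.4 m³/s

Direct runoff: 0.0, 18.0, 63.0, 44.0, 31.0, 22.0, 44.0, 0.0 m³/s; ΣQ_DR = 222.0 m³/s, peak = 63.0 m³/s.
Runoff depth d = ΣQ_DR·Δt / A = 222.0 × 7200 / (133 km²) = 12.02 mm.
The 1-cm UH is the DRH scaled by (10 mm)/d, so U_p = 63.0 × 10/12.02 = 52.4 m³/s.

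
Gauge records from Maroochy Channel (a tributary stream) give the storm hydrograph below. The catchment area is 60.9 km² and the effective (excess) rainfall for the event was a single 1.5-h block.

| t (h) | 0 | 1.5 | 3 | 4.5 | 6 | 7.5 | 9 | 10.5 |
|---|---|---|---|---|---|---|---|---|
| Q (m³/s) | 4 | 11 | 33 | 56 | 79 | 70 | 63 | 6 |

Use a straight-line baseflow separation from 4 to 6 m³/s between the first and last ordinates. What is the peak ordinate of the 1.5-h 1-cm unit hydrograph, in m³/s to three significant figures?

U_p ≈ 29.5 m³/s

Direct runoff: 0.00, 6.71, 28.43, 51.14, 73.86, 64.57, 57.29, 0.00 m³/s; ΣQ_DR = 282.0 m³/s, peak = 73.86 m³/s.
Runoff depth d = ΣQ_DR·Δt / A = 282.0 × 5400 / (60.9 km²) = 25.00 mm.
The 1-cm UH is the DRH scaled by (10 mm)/d, so U_p = 73.86 × 10/25.00 = 29.5 m³/s.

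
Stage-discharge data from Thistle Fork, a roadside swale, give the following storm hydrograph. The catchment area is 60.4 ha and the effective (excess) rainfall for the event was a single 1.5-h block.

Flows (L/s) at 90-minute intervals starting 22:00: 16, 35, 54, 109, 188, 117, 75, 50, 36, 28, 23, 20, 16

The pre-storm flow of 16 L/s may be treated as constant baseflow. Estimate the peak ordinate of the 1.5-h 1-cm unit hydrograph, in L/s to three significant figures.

U_p ≈ 344 L/s

Direct runoff: 0.0, 19.0, 38.0, 93.0, 172.0, 101.0, 59.0, 34.0, 20.0, 12.0, 7.0, 4.0, 0.0 L/s; ΣQ_DR = 559.0 L/s, peak = 172.0 L/s.
Runoff depth d = ΣQ_DR·Δt / A = 559.0 × 5400 / (60.4 ha) = 4.998 mm.
The 1-cm UH is the DRH scaled by (10 mm)/d, so U_p = 172.0 × 10/4.998 = 344 L/s.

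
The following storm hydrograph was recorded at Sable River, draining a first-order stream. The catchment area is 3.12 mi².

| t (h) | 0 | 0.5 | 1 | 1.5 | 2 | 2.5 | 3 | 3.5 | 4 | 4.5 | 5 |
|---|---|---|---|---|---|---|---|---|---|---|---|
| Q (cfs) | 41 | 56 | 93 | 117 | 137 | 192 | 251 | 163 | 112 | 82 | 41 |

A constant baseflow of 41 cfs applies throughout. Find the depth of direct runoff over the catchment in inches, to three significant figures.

Direct runoff: 0.0, 15.0, 52.0, 76.0, 96.0, 151.0, 210.0, 122.0, 71.0, 41.0, 0.0 cfs; ΣQ_DR = 834.0 cfs.
V = ΣQ_DR · Δt = 834.0 × 1800 s = 1.501 × 10^6 ft³.
Over A = 3.12 mi², depth = V / A = 0.207 in.

d ≈ 0.207 in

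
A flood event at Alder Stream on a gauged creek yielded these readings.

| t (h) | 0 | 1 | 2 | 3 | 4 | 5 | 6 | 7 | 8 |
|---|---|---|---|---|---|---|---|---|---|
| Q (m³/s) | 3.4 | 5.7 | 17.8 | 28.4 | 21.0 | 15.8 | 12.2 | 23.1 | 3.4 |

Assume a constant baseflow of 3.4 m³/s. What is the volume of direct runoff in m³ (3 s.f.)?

Direct-runoff ordinates (Q − Q_b): 0.0, 2.3, 14.4, 25.0, 17.6, 12.4, 8.8, 19.7, 0.0 m³/s.
ΣQ_DR = 100.2 m³/s.
With Δt = 1 h = 3600 s, V = ΣQ_DR · Δt = 100.2 × 3600 = 3.61 × 10^5 m³.

V ≈ 3.61 × 10^5 m³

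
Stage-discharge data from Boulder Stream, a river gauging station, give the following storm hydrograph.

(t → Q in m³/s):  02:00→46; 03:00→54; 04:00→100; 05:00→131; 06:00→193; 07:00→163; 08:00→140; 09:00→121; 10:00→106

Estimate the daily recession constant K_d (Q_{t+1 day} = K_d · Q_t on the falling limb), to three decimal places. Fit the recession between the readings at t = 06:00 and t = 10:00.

K_d ≈ 0.027

Between t = 06:00 and t = 10:00 the flow falls from 193 to 106 m³/s over 4×1 h = 4 h.
Per-interval ratio K = (106/193)^(1/4) = 0.8609; K_d = K^(24/1) = 0.027.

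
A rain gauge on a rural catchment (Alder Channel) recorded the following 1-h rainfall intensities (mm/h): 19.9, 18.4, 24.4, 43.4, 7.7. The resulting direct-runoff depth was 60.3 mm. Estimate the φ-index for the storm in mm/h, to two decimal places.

Only the 4 blocks with intensity above φ contribute runoff: 19.9, 18.4, 24.4, 43.4 mm/h.
Σ(I−φ)·Δt = d  ⇒  (19.9+18.4+24.4+43.4 − 4φ)·1 = 60.3
φ = (106.1 − 60.3/1) / 4 = 11.45 mm/h.

φ ≈ 11.45 mm/h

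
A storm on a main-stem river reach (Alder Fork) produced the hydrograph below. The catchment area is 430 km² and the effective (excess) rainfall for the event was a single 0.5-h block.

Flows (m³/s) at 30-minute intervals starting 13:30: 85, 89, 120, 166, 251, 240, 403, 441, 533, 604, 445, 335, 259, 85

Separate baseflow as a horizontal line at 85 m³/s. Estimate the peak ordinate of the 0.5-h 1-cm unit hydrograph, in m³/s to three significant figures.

Direct runoff: 0.0, 4.0, 35.0, 81.0, 166.0, 155.0, 318.0, 356.0, 448.0, 519.0, 360.0, 250.0, 174.0, 0.0 m³/s; ΣQ_DR = 2866 m³/s, peak = 519.0 m³/s.
Runoff depth d = ΣQ_DR·Δt / A = 2866 × 1800 / (430 km²) = 12.00 mm.
The 1-cm UH is the DRH scaled by (10 mm)/d, so U_p = 519.0 × 10/12.00 = 433 m³/s.

U_p ≈ 433 m³/s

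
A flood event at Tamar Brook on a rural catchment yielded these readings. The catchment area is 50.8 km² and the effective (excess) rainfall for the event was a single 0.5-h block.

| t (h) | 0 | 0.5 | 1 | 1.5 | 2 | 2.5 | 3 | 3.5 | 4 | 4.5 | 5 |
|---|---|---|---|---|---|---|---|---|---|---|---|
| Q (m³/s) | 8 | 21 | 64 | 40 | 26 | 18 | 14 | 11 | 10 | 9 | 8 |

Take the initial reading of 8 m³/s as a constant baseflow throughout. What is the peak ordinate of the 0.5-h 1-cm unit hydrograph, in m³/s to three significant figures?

U_p ≈ 112 m³/s

Direct runoff: 0.0, 13.0, 56.0, 32.0, 18.0, 10.0, 6.0, 3.0, 2.0, 1.0, 0.0 m³/s; ΣQ_DR = 141.0 m³/s, peak = 56.0 m³/s.
Runoff depth d = ΣQ_DR·Δt / A = 141.0 × 1800 / (50.8 km²) = 4.996 mm.
The 1-cm UH is the DRH scaled by (10 mm)/d, so U_p = 56.0 × 10/4.996 = 112 m³/s.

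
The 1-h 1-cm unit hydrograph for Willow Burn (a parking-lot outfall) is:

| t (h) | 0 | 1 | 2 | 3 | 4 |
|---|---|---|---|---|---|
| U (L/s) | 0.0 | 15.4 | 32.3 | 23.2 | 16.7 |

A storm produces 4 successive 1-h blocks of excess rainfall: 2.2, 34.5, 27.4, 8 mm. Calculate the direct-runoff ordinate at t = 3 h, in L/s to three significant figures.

By discrete convolution, Q_j = Σ (P_i / 10 mm) · U_{j−i}.
At t = 3 h (j=3): Q = (2.2/10)·23.2 + (34.5/10)·32.3 + (27.4/10)·15.4 + (8/10)·0.0 = 159 L/s.

Q ≈ 159 L/s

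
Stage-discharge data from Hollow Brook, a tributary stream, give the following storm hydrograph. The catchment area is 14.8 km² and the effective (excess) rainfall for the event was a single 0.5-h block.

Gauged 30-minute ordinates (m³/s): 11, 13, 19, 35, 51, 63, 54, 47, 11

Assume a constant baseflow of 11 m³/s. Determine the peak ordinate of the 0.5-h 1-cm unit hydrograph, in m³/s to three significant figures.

U_p ≈ 20.9 m³/s

Direct runoff: 0.0, 2.0, 8.0, 24.0, 40.0, 52.0, 43.0, 36.0, 0.0 m³/s; ΣQ_DR = 205.0 m³/s, peak = 52.0 m³/s.
Runoff depth d = ΣQ_DR·Δt / A = 205.0 × 1800 / (14.8 km²) = 24.93 mm.
The 1-cm UH is the DRH scaled by (10 mm)/d, so U_p = 52.0 × 10/24.93 = 20.9 m³/s.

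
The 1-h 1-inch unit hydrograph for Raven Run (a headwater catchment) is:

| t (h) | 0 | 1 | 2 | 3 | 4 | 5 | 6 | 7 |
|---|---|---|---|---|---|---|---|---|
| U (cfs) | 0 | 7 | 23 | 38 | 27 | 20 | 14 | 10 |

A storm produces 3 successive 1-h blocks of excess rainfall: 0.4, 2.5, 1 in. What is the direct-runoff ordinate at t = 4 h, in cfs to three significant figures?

By discrete convolution, Q_j = Σ (P_i / 1 in) · U_{j−i}.
At t = 4 h (j=4): Q = (0.4/1)·27 + (2.5/1)·38 + (1/1)·23 = 129 cfs.

Q ≈ 129 cfs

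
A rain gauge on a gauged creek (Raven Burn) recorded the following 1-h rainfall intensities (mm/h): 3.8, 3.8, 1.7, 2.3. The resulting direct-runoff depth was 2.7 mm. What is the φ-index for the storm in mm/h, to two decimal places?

φ ≈ 2.45 mm/h

Only the 2 blocks with intensity above φ contribute runoff: 3.8, 3.8 mm/h.
Σ(I−φ)·Δt = d  ⇒  (3.8+3.8 − 2φ)·1 = 2.7
φ = (7.600 − 2.7/1) / 2 = 2.45 mm/h.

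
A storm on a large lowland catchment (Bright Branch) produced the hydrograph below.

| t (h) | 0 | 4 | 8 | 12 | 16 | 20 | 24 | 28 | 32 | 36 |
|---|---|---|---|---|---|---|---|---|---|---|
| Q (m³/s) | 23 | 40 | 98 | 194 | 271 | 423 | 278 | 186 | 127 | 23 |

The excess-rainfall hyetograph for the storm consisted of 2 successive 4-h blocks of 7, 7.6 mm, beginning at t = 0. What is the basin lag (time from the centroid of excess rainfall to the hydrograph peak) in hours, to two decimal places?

t_L ≈ 15.92 h

Centroid of excess rainfall: t_c = Σ P_i·t̄_i / ΣP_i = 4.0822 h (block centres at 2, 6 h).
Hydrograph peak occurs at t = 20 h, so basin lag t_L = 20 − 4.0822 = 15.92 h.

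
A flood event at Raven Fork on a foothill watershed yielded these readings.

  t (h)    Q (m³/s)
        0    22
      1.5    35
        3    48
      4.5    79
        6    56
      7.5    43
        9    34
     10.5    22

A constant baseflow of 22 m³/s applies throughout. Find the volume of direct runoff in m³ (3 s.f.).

Direct-runoff ordinates (Q − Q_b): 0.0, 13.0, 26.0, 57.0, 34.0, 21.0, 12.0, 0.0 m³/s.
ΣQ_DR = 163.0 m³/s.
With Δt = 1.5 h = 5400 s, V = ΣQ_DR · Δt = 163.0 × 5400 = 8.80 × 10^5 m³.

V ≈ 8.80 × 10^5 m³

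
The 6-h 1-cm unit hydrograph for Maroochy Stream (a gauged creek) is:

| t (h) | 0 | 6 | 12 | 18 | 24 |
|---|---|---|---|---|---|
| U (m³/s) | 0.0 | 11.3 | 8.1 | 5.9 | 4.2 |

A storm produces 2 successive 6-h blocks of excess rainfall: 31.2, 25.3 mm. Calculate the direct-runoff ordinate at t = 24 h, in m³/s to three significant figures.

Q ≈ 28.0 m³/s

By discrete convolution, Q_j = Σ (P_i / 10 mm) · U_{j−i}.
At t = 24 h (j=4): Q = (31.2/10)·4.2 + (25.3/10)·5.9 = 28.0 m³/s.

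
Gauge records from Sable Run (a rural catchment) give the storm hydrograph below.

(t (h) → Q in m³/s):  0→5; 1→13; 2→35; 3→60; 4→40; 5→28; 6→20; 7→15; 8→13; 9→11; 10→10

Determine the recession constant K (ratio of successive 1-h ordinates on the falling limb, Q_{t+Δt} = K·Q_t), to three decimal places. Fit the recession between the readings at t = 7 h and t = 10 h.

K ≈ 0.874

Using the recession-limb readings at t = 7 h and t = 10 h: Q falls from 15 to 10 m³/s over 3 intervals.
K = (Q₂/Q₁)^(1/3) = (10/15)^(1/3) = 0.874.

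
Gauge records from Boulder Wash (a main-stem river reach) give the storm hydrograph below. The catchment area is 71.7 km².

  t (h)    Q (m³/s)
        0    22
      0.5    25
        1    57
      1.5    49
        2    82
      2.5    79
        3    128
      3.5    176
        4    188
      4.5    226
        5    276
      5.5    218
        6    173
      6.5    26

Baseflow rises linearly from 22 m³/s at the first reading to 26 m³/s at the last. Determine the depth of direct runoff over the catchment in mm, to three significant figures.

Direct runoff: 0.00, 2.69, 34.38, 26.08, 58.77, 55.46, 104.15, 151.85, 163.54, 201.23, 250.92, 192.62, 147.31, 0.00 m³/s; ΣQ_DR = 1389 m³/s.
V = ΣQ_DR · Δt = 1389 × 1800 s = 2.500 × 10^6 m³.
Over A = 71.7 km², depth = V / A = 34.9 mm.

d ≈ 34.9 mm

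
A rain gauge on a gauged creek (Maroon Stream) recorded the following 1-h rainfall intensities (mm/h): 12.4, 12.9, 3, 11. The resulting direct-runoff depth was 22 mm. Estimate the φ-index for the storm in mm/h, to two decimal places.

Only the 3 blocks with intensity above φ contribute runoff: 12.4, 12.9, 11 mm/h.
Σ(I−φ)·Δt = d  ⇒  (12.4+12.9+11 − 3φ)·1 = 22
φ = (36.30 − 22/1) / 3 = 4.77 mm/h.

φ ≈ 4.77 mm/h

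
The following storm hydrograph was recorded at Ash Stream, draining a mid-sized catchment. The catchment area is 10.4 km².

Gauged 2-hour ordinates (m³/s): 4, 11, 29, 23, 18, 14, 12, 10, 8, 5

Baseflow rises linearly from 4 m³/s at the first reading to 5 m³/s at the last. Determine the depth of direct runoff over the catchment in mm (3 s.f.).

Direct runoff: 0.00, 6.89, 24.78, 18.67, 13.56, 9.44, 7.33, 5.22, 3.11, 0.00 m³/s; ΣQ_DR = 89.00 m³/s.
V = ΣQ_DR · Δt = 89.00 × 7200 s = 6.408 × 10^5 m³.
Over A = 10.4 km², depth = V / A = 61.6 mm.

d ≈ 61.6 mm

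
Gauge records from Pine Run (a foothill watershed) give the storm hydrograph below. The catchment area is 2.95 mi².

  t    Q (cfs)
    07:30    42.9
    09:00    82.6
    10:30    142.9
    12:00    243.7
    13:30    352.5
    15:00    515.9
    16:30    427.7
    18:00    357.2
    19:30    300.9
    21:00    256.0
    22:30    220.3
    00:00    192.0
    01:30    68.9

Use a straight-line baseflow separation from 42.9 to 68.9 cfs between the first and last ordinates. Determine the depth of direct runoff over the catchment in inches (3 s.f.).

Direct runoff: 0.00, 37.53, 95.67, 194.30, 300.93, 462.17, 371.80, 299.13, 240.67, 193.60, 155.73, 125.27, 0.00 cfs; ΣQ_DR = 2477 cfs.
V = ΣQ_DR · Δt = 2477 × 5400 s = 1.337 × 10^7 ft³.
Over A = 2.95 mi², depth = V / A = 1.95 in.

d ≈ 1.95 in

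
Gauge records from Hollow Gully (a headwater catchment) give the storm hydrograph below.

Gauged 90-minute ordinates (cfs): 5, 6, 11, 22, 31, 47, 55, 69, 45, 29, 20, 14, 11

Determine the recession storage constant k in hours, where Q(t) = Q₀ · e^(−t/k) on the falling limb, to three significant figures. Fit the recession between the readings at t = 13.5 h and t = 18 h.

On the falling limb, Q drops from 29 to 11 cfs between t = 13.5 h and t = 18 h (Δt = 4.5 h).
k = −Δt / ln(Q₂/Q₁) = −4.5 / ln(11/29) = 4.64 h.

k ≈ 4.64 h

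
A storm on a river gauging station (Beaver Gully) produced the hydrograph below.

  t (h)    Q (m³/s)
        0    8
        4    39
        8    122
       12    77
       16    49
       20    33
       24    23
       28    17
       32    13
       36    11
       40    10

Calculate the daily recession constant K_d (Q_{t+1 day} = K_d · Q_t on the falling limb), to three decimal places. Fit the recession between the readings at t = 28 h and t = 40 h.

Between t = 28 h and t = 40 h the flow falls from 17 to 10 m³/s over 3×4 h = 12 h.
Per-interval ratio K = (10/17)^(1/3) = 0.8379; K_d = K^(24/4) = 0.346.

K_d ≈ 0.346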